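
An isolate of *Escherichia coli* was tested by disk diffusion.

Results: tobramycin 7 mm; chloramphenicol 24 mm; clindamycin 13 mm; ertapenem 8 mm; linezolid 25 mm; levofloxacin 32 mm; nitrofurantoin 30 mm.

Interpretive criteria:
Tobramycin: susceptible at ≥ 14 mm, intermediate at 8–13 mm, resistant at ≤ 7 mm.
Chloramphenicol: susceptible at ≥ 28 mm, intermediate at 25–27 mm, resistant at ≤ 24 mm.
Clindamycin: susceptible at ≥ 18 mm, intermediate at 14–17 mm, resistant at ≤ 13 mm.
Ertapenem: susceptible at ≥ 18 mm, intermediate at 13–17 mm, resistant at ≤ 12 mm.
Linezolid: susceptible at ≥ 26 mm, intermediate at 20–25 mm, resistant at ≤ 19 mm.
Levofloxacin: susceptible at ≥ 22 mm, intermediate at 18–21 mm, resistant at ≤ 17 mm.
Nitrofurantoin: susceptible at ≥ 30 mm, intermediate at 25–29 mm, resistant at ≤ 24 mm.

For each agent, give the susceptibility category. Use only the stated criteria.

Tobramycin (7 mm) ≤ 7 mm — resistant
Chloramphenicol (24 mm) ≤ 24 mm ⇒ resistant
Clindamycin (13 mm) ≤ 13 mm — R
Ertapenem (8 mm) ≤ 12 mm — Resistant
Linezolid 25 mm: in 20–25 mm → Intermediate
Levofloxacin (32 mm) ≥ 22 mm — Susceptible
Nitrofurantoin 30 mm: ≥ 30 mm — susceptible

R, R, R, R, I, S, S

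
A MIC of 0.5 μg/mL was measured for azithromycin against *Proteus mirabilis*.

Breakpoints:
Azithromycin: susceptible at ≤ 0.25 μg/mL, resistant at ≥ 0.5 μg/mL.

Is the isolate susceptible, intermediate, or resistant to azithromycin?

Resistant

Azithromycin (0.5 μg/mL) ≥ 0.5 μg/mL ⇒ R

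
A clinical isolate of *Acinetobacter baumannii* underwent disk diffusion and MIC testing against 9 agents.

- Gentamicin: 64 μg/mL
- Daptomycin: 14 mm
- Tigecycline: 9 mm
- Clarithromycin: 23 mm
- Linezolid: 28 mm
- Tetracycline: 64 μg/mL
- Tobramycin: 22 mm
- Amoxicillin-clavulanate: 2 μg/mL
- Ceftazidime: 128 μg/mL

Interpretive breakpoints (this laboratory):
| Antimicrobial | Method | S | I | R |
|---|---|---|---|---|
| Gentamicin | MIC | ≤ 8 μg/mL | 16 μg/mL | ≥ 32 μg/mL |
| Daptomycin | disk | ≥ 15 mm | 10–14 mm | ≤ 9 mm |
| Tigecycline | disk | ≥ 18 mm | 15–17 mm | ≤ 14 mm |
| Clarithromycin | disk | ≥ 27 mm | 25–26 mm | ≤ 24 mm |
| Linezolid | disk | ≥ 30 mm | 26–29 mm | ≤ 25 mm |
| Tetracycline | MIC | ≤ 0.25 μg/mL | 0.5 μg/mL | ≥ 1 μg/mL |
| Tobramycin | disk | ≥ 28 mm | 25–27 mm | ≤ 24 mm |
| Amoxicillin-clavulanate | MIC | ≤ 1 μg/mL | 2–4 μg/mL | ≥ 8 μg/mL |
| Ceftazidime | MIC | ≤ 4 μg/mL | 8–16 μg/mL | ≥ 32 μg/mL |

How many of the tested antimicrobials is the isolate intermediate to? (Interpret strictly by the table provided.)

Gentamicin: 64 μg/mL is ≥ 32 μg/mL — resistant
Daptomycin 14 mm: in 10–14 mm ⇒ intermediate
Tigecycline 9 mm: ≤ 14 mm → R
Clarithromycin 23 mm: ≤ 24 mm → resistant
Linezolid (28 mm) in 26–29 mm — intermediate
Tetracycline: 64 μg/mL is ≥ 1 μg/mL ⇒ R
Tobramycin (22 mm) ≤ 24 mm → Resistant
Amoxicillin-clavulanate (2 μg/mL) in 2–4 μg/mL → I
Ceftazidime 128 μg/mL: ≥ 32 μg/mL ⇒ Resistant
Intermediate: 3

3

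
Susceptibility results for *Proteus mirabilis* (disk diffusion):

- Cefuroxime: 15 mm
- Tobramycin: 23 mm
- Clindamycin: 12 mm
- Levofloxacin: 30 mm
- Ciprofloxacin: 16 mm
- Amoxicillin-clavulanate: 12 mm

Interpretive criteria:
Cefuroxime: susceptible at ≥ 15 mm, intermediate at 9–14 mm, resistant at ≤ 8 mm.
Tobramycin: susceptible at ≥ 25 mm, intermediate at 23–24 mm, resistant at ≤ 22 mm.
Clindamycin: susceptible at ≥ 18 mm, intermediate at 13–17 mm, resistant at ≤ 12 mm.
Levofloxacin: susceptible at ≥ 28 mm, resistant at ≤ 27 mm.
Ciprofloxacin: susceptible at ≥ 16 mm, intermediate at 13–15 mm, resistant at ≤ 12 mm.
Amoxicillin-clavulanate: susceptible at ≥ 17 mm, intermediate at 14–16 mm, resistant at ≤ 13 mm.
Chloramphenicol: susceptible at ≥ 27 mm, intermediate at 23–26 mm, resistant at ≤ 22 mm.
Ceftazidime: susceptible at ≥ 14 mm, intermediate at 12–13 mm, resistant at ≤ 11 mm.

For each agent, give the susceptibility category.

S, I, R, S, S, R

Cefuroxime (15 mm) ≥ 15 mm → susceptible
Tobramycin (23 mm) in 23–24 mm — Intermediate
Clindamycin (12 mm) ≤ 12 mm — resistant
Levofloxacin 30 mm: ≥ 28 mm ⇒ S
Ciprofloxacin: 16 mm is ≥ 16 mm → S
Amoxicillin-clavulanate (12 mm) ≤ 13 mm → Resistant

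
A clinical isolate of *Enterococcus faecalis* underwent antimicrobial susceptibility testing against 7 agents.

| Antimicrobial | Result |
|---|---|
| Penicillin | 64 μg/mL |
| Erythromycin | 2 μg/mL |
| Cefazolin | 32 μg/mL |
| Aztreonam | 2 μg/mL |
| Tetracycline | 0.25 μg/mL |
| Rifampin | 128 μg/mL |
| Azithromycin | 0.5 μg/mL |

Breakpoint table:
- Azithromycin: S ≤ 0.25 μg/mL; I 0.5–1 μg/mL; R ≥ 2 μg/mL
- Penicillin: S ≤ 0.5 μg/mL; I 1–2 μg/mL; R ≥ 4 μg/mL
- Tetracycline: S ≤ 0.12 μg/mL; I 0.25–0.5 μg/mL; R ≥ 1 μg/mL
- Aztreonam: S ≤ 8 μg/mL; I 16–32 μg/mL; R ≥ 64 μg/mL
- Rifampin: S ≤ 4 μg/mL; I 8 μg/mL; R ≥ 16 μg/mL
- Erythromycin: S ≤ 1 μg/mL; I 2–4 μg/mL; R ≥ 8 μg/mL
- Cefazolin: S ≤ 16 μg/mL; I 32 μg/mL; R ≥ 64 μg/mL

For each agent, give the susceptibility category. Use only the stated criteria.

R, I, I, S, I, R, I

Penicillin 64 μg/mL: ≥ 4 μg/mL → R
Erythromycin (2 μg/mL) in 2–4 μg/mL ⇒ I
Cefazolin 32 μg/mL: = 32 μg/mL → intermediate
Aztreonam 2 μg/mL: ≤ 8 μg/mL — susceptible
Tetracycline: 0.25 μg/mL is in 0.25–0.5 μg/mL ⇒ intermediate
Rifampin: 128 μg/mL is ≥ 16 μg/mL — resistant
Azithromycin (0.5 μg/mL) in 0.5–1 μg/mL → Intermediate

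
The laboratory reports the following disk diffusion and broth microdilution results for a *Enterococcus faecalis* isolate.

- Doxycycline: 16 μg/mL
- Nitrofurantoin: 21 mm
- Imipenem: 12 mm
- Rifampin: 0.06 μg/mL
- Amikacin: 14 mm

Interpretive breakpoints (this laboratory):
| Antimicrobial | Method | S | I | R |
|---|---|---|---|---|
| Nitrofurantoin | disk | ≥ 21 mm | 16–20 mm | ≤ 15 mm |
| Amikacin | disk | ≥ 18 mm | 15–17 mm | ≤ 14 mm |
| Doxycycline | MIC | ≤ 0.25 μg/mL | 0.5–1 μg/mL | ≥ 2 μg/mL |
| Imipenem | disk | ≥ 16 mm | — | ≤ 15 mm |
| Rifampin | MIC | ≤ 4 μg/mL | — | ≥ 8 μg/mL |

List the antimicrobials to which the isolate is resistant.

Doxycycline: 16 μg/mL is ≥ 2 μg/mL ⇒ R
Nitrofurantoin (21 mm) ≥ 21 mm → Susceptible
Imipenem (12 mm) ≤ 15 mm — R
Rifampin (0.06 μg/mL) ≤ 4 μg/mL ⇒ Susceptible
Amikacin (14 mm) ≤ 14 mm — R

doxycycline, imipenem, amikacin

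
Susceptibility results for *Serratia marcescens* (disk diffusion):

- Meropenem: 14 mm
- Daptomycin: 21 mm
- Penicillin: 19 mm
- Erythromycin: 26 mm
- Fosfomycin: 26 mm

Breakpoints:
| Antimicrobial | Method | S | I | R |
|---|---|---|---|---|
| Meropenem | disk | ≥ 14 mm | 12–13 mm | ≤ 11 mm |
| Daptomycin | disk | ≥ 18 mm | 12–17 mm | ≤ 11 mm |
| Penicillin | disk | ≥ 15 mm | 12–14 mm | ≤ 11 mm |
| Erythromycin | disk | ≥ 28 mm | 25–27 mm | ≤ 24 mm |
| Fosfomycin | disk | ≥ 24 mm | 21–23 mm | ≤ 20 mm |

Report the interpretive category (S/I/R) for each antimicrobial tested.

Meropenem (14 mm) ≥ 14 mm — susceptible
Daptomycin 21 mm: ≥ 18 mm ⇒ Susceptible
Penicillin: 19 mm is ≥ 15 mm — S
Erythromycin 26 mm: in 25–27 mm ⇒ I
Fosfomycin: 26 mm is ≥ 24 mm → S

S, S, S, I, S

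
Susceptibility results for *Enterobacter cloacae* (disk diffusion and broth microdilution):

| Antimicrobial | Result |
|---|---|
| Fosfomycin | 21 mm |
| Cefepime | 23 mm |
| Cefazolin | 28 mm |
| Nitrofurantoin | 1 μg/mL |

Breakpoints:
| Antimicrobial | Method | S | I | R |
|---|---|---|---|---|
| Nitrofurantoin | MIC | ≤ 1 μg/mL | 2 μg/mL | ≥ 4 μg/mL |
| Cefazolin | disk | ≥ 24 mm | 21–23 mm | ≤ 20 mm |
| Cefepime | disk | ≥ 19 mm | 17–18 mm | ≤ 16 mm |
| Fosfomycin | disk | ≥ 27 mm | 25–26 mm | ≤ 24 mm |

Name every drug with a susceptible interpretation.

Fosfomycin 21 mm: ≤ 24 mm — resistant
Cefepime: 23 mm is ≥ 19 mm — susceptible
Cefazolin 28 mm: ≥ 24 mm ⇒ S
Nitrofurantoin: 1 μg/mL is ≤ 1 μg/mL — Susceptible

cefepime, cefazolin, nitrofurantoin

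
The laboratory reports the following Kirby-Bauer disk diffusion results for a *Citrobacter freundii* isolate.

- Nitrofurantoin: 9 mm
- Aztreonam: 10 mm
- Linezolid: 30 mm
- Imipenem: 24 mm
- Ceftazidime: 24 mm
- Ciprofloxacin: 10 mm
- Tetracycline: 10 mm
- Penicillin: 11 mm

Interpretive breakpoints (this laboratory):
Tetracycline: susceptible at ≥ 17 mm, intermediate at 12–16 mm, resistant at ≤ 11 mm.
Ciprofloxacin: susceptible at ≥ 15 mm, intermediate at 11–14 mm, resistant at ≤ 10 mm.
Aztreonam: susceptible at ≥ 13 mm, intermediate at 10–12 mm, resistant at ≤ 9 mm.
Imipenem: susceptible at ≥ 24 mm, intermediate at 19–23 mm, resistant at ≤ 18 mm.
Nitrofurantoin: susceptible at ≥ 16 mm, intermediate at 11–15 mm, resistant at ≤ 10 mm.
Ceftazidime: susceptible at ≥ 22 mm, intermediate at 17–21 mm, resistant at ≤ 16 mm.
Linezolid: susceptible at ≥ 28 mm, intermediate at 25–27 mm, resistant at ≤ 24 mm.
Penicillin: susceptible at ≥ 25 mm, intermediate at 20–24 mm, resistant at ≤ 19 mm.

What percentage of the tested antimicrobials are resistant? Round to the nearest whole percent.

Nitrofurantoin: 9 mm is ≤ 10 mm — R
Aztreonam (10 mm) in 10–12 mm → Intermediate
Linezolid 30 mm: ≥ 28 mm — Susceptible
Imipenem 24 mm: ≥ 24 mm — S
Ceftazidime: 24 mm is ≥ 22 mm → susceptible
Ciprofloxacin (10 mm) ≤ 10 mm → R
Tetracycline 10 mm: ≤ 11 mm ⇒ Resistant
Penicillin: 11 mm is ≤ 19 mm ⇒ Resistant
Resistant: 4/8

50%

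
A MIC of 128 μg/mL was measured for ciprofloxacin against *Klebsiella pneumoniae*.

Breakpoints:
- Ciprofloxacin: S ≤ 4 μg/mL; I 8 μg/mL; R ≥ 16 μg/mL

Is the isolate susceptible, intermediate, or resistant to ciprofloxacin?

Resistant

Ciprofloxacin: 128 μg/mL is ≥ 16 μg/mL ⇒ resistant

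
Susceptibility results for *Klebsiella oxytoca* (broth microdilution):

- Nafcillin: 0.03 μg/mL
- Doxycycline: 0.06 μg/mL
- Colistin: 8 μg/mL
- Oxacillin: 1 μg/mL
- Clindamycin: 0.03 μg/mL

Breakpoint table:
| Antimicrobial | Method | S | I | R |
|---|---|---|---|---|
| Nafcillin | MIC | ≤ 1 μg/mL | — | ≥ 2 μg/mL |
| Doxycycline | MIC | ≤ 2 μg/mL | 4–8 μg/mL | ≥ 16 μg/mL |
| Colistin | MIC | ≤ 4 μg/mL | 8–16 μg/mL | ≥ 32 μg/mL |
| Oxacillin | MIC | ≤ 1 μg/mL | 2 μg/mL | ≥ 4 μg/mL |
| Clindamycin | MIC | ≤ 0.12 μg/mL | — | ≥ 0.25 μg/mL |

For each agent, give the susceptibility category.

S, S, I, S, S

Nafcillin 0.03 μg/mL: ≤ 1 μg/mL → Susceptible
Doxycycline (0.06 μg/mL) ≤ 2 μg/mL — susceptible
Colistin 8 μg/mL: in 8–16 μg/mL — I
Oxacillin (1 μg/mL) ≤ 1 μg/mL → S
Clindamycin: 0.03 μg/mL is ≤ 0.12 μg/mL ⇒ susceptible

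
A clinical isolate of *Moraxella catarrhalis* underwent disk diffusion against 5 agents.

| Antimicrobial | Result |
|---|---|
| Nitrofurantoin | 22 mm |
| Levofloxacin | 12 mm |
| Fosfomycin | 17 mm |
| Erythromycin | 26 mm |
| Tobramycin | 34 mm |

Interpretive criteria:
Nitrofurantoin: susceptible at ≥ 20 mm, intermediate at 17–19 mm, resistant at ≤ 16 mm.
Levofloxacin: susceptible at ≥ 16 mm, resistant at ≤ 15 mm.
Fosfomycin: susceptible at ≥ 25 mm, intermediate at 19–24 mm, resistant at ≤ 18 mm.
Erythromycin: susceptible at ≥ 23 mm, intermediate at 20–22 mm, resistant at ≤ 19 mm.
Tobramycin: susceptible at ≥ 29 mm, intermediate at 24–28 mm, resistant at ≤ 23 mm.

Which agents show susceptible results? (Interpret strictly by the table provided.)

Nitrofurantoin (22 mm) ≥ 20 mm ⇒ susceptible
Levofloxacin 12 mm: ≤ 15 mm → R
Fosfomycin 17 mm: ≤ 18 mm → Resistant
Erythromycin: 26 mm is ≥ 23 mm — susceptible
Tobramycin (34 mm) ≥ 29 mm → susceptible

nitrofurantoin, erythromycin, tobramycin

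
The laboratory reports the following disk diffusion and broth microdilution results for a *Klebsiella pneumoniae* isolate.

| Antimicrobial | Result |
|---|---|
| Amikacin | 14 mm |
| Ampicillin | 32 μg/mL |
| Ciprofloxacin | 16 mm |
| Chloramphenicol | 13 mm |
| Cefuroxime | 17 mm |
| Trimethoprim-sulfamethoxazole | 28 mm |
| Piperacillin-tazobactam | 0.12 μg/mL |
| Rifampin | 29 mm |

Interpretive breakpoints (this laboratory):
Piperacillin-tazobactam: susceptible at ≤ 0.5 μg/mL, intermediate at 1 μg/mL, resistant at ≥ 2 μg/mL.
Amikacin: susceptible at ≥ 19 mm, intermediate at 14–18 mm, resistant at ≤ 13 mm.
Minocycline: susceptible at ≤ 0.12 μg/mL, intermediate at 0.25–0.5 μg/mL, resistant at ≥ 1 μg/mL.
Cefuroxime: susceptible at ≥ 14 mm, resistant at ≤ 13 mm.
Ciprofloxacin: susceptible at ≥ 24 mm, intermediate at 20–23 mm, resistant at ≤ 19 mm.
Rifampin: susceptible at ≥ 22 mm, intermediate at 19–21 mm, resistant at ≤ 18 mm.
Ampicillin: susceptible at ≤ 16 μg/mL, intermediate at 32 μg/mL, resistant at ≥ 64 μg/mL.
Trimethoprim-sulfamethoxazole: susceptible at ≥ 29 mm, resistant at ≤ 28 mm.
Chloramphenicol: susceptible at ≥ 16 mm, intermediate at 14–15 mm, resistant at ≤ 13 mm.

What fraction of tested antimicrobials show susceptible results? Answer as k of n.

3 of 8

Amikacin 14 mm: in 14–18 mm — I
Ampicillin: 32 μg/mL is = 32 μg/mL → Intermediate
Ciprofloxacin 16 mm: ≤ 19 mm ⇒ resistant
Chloramphenicol 13 mm: ≤ 13 mm → R
Cefuroxime: 17 mm is ≥ 14 mm — Susceptible
Trimethoprim-sulfamethoxazole (28 mm) ≤ 28 mm → R
Piperacillin-tazobactam: 0.12 μg/mL is ≤ 0.5 μg/mL → S
Rifampin 29 mm: ≥ 22 mm — Susceptible
Susceptible: 3/8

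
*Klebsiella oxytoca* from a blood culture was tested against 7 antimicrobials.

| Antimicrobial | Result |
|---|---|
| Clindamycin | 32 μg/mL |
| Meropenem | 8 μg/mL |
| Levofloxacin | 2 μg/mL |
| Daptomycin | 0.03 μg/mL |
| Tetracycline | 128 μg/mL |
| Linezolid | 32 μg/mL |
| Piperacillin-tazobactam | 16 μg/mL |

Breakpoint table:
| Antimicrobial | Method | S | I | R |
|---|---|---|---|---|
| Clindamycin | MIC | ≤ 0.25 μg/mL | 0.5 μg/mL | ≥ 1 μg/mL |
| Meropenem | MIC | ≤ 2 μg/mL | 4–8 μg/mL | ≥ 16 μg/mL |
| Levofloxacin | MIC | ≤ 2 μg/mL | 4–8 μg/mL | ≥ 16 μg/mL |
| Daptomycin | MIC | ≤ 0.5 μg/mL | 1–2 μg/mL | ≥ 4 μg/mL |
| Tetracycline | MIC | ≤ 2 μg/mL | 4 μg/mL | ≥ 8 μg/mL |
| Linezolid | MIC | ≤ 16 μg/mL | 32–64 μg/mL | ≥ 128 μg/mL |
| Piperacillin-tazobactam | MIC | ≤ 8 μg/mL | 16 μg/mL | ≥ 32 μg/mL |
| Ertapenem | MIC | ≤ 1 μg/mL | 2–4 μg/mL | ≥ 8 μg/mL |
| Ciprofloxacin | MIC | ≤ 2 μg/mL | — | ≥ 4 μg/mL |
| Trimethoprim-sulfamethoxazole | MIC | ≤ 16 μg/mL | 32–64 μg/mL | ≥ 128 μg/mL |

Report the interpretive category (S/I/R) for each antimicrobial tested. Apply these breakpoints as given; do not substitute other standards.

Clindamycin: 32 μg/mL is ≥ 1 μg/mL ⇒ Resistant
Meropenem 8 μg/mL: in 4–8 μg/mL ⇒ intermediate
Levofloxacin: 2 μg/mL is ≤ 2 μg/mL → susceptible
Daptomycin 0.03 μg/mL: ≤ 0.5 μg/mL → S
Tetracycline: 128 μg/mL is ≥ 8 μg/mL ⇒ R
Linezolid (32 μg/mL) in 32–64 μg/mL → I
Piperacillin-tazobactam (16 μg/mL) = 16 μg/mL → I

R, I, S, S, R, I, I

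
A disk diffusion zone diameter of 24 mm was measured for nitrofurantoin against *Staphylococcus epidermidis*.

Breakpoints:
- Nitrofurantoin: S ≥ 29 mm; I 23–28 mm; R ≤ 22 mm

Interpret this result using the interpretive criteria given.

Nitrofurantoin: 24 mm is in 23–28 mm ⇒ Intermediate

I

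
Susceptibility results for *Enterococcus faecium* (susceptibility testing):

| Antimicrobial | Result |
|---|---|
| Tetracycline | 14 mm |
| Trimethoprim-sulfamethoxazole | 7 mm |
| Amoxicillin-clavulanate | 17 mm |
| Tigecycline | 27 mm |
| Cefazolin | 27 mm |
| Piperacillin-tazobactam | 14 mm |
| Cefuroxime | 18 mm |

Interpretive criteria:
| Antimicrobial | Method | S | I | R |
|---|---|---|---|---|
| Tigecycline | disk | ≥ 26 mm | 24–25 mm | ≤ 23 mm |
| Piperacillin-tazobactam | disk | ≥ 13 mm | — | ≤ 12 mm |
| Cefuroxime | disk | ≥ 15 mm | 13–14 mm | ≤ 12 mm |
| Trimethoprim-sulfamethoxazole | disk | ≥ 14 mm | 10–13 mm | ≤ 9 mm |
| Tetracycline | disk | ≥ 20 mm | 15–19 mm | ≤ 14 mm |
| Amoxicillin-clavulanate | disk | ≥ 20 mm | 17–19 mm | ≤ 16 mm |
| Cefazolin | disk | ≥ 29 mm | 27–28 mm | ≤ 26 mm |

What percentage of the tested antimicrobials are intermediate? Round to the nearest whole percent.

29%

Tetracycline 14 mm: ≤ 14 mm — Resistant
Trimethoprim-sulfamethoxazole 7 mm: ≤ 9 mm ⇒ Resistant
Amoxicillin-clavulanate 17 mm: in 17–19 mm → intermediate
Tigecycline: 27 mm is ≥ 26 mm ⇒ Susceptible
Cefazolin: 27 mm is in 27–28 mm — intermediate
Piperacillin-tazobactam 14 mm: ≥ 13 mm ⇒ Susceptible
Cefuroxime: 18 mm is ≥ 15 mm → Susceptible
Intermediate: 2/7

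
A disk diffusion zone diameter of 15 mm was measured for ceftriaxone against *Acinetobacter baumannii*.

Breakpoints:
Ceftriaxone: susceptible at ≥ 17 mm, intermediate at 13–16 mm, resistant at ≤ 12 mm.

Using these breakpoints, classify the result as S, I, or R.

I

Ceftriaxone 15 mm: in 13–16 mm → intermediate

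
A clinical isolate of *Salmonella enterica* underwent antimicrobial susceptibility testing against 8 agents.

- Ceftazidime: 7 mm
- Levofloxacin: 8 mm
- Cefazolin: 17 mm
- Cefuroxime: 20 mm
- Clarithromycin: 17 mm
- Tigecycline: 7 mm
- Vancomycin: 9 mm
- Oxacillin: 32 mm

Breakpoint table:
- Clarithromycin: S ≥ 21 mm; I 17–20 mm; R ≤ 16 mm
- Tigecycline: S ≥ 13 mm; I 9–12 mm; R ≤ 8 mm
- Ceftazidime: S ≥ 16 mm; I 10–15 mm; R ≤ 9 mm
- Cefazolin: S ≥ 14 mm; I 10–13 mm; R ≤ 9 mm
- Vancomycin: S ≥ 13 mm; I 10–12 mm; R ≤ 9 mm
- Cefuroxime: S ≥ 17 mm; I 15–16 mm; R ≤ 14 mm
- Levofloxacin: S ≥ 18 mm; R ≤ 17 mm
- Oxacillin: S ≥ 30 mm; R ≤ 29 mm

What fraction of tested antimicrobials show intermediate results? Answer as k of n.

1 of 8

Ceftazidime (7 mm) ≤ 9 mm — Resistant
Levofloxacin 8 mm: ≤ 17 mm → Resistant
Cefazolin: 17 mm is ≥ 14 mm ⇒ susceptible
Cefuroxime 20 mm: ≥ 17 mm ⇒ S
Clarithromycin 17 mm: in 17–20 mm — Intermediate
Tigecycline 7 mm: ≤ 8 mm ⇒ Resistant
Vancomycin 9 mm: ≤ 9 mm — Resistant
Oxacillin (32 mm) ≥ 30 mm ⇒ Susceptible
Intermediate: 1/8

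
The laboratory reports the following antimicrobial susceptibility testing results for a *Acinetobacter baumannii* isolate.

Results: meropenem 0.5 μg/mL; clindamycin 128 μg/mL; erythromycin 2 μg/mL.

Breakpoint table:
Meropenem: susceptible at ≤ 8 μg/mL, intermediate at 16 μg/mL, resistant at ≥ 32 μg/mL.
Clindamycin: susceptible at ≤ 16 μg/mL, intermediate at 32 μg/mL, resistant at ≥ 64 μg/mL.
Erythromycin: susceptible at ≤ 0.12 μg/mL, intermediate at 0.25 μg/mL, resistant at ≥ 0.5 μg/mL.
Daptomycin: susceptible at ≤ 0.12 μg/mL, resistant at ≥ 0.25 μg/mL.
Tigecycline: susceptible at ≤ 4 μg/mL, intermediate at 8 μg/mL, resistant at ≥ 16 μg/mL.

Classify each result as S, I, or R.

S, R, R

Meropenem 0.5 μg/mL: ≤ 8 μg/mL — Susceptible
Clindamycin (128 μg/mL) ≥ 64 μg/mL — resistant
Erythromycin 2 μg/mL: ≥ 0.5 μg/mL — Resistant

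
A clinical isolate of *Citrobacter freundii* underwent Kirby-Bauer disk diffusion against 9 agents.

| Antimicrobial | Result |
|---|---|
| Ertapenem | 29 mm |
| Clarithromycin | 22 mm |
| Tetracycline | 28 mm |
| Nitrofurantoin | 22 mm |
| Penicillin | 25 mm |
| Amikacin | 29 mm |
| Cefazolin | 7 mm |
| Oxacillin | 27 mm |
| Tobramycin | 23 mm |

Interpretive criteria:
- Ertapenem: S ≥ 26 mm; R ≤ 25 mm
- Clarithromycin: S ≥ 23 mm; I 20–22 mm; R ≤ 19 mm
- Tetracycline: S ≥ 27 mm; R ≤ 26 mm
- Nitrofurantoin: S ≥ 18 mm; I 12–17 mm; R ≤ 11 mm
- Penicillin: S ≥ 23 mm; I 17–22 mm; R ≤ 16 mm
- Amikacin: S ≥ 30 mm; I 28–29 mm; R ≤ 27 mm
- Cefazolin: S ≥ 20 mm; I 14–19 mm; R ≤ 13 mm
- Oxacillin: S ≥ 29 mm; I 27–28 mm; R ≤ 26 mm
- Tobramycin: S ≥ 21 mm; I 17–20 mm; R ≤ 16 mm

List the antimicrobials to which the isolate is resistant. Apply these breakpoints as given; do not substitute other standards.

Ertapenem 29 mm: ≥ 26 mm → susceptible
Clarithromycin: 22 mm is in 20–22 mm — Intermediate
Tetracycline 28 mm: ≥ 27 mm ⇒ Susceptible
Nitrofurantoin: 22 mm is ≥ 18 mm → Susceptible
Penicillin 25 mm: ≥ 23 mm — S
Amikacin: 29 mm is in 28–29 mm ⇒ I
Cefazolin (7 mm) ≤ 13 mm ⇒ resistant
Oxacillin 27 mm: in 27–28 mm → I
Tobramycin: 23 mm is ≥ 21 mm ⇒ Susceptible

cefazolin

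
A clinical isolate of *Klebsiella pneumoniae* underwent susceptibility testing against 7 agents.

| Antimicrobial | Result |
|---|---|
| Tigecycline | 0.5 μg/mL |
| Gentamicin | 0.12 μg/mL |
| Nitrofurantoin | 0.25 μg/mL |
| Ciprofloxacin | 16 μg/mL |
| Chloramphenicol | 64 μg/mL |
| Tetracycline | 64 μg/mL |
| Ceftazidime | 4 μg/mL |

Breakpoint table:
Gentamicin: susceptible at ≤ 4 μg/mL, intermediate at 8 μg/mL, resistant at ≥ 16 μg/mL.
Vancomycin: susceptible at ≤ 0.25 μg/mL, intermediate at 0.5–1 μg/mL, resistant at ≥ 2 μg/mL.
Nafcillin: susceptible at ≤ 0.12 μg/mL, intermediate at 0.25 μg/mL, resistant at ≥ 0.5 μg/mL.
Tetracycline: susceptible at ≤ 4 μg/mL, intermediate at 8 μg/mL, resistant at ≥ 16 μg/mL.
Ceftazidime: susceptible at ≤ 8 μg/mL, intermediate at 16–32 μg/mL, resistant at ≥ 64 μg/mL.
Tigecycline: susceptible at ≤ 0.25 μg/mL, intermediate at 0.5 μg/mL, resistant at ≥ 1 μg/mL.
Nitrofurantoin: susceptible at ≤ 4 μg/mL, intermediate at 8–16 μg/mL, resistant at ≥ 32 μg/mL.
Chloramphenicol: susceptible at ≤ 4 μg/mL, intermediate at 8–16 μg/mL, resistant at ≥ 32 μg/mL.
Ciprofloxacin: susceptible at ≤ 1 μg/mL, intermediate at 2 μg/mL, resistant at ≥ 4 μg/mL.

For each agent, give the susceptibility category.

Tigecycline (0.5 μg/mL) = 0.5 μg/mL — intermediate
Gentamicin (0.12 μg/mL) ≤ 4 μg/mL ⇒ susceptible
Nitrofurantoin (0.25 μg/mL) ≤ 4 μg/mL — Susceptible
Ciprofloxacin: 16 μg/mL is ≥ 4 μg/mL ⇒ Resistant
Chloramphenicol: 64 μg/mL is ≥ 32 μg/mL — R
Tetracycline (64 μg/mL) ≥ 16 μg/mL → resistant
Ceftazidime: 4 μg/mL is ≤ 8 μg/mL ⇒ susceptible

I, S, S, R, R, R, S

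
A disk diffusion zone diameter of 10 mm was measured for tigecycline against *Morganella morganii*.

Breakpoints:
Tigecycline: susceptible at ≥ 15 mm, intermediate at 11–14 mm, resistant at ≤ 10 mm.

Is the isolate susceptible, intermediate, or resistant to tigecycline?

Tigecycline (10 mm) ≤ 10 mm — Resistant

R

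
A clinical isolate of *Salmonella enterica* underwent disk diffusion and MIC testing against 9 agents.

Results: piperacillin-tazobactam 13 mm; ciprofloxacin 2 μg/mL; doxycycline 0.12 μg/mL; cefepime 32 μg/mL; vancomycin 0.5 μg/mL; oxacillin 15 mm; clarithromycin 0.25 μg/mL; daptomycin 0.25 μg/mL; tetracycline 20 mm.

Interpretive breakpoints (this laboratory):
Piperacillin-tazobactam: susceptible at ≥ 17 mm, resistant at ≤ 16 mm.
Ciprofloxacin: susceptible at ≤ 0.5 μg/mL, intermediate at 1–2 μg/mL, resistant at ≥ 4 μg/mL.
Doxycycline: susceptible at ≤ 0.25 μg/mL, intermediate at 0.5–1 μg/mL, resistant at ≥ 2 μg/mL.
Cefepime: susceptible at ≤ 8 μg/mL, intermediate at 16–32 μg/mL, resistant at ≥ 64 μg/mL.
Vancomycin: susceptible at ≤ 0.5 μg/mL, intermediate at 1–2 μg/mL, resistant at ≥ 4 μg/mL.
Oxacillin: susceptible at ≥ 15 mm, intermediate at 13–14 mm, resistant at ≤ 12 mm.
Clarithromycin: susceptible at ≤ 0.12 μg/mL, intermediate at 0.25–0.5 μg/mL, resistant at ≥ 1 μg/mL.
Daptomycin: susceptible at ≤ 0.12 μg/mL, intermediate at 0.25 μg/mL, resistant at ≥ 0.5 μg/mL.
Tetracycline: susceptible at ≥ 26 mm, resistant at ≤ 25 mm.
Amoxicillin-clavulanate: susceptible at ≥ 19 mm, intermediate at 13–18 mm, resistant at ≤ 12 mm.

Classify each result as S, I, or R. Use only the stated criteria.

R, I, S, I, S, S, I, I, R

Piperacillin-tazobactam (13 mm) ≤ 16 mm — R
Ciprofloxacin: 2 μg/mL is in 1–2 μg/mL ⇒ I
Doxycycline 0.12 μg/mL: ≤ 0.25 μg/mL ⇒ S
Cefepime (32 μg/mL) in 16–32 μg/mL — Intermediate
Vancomycin: 0.5 μg/mL is ≤ 0.5 μg/mL ⇒ Susceptible
Oxacillin (15 mm) ≥ 15 mm → S
Clarithromycin (0.25 μg/mL) in 0.25–0.5 μg/mL → I
Daptomycin (0.25 μg/mL) = 0.25 μg/mL ⇒ intermediate
Tetracycline (20 mm) ≤ 25 mm — R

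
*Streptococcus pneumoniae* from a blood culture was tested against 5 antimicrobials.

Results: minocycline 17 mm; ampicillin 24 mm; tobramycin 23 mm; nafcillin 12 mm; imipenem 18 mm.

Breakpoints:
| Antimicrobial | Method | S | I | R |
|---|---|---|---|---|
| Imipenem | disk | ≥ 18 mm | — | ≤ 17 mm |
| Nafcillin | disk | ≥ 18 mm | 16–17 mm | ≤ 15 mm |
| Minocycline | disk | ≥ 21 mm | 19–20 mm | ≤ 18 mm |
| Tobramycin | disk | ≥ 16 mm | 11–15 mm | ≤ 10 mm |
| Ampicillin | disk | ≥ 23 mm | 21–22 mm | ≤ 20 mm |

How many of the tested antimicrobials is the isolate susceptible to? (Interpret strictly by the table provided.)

3

Minocycline 17 mm: ≤ 18 mm — resistant
Ampicillin 24 mm: ≥ 23 mm → susceptible
Tobramycin (23 mm) ≥ 16 mm → S
Nafcillin: 12 mm is ≤ 15 mm ⇒ Resistant
Imipenem (18 mm) ≥ 18 mm — S
Susceptible: 3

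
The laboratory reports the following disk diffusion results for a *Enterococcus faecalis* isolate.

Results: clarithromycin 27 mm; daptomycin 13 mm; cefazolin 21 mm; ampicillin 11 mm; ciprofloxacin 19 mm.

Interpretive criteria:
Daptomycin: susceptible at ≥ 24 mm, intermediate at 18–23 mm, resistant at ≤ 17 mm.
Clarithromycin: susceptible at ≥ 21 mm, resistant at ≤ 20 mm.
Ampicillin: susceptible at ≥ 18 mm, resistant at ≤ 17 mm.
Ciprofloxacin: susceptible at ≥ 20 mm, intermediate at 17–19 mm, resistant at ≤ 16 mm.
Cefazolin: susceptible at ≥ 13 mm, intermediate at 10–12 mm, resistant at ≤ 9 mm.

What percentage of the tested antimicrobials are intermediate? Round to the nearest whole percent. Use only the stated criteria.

20%

Clarithromycin: 27 mm is ≥ 21 mm ⇒ S
Daptomycin (13 mm) ≤ 17 mm ⇒ resistant
Cefazolin 21 mm: ≥ 13 mm → Susceptible
Ampicillin 11 mm: ≤ 17 mm — resistant
Ciprofloxacin (19 mm) in 17–19 mm → I
Intermediate: 1/5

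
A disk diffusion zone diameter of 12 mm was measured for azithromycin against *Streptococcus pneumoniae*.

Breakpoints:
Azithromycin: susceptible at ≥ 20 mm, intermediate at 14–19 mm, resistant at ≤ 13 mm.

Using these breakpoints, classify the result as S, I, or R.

Resistant

Azithromycin: 12 mm is ≤ 13 mm → Resistant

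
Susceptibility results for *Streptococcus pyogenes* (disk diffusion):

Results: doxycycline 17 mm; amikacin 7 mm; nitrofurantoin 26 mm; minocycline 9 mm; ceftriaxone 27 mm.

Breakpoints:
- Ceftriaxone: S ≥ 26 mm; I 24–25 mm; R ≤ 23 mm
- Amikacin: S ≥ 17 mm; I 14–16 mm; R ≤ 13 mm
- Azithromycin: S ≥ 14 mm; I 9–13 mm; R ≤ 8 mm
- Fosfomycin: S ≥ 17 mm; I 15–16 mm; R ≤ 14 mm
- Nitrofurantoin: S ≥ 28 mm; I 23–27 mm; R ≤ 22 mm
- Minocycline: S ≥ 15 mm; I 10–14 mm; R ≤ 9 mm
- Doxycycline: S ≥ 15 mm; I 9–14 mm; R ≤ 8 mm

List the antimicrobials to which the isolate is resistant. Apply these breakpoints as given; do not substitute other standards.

Doxycycline (17 mm) ≥ 15 mm → S
Amikacin (7 mm) ≤ 13 mm ⇒ resistant
Nitrofurantoin: 26 mm is in 23–27 mm → I
Minocycline: 9 mm is ≤ 9 mm — Resistant
Ceftriaxone (27 mm) ≥ 26 mm — S

amikacin, minocycline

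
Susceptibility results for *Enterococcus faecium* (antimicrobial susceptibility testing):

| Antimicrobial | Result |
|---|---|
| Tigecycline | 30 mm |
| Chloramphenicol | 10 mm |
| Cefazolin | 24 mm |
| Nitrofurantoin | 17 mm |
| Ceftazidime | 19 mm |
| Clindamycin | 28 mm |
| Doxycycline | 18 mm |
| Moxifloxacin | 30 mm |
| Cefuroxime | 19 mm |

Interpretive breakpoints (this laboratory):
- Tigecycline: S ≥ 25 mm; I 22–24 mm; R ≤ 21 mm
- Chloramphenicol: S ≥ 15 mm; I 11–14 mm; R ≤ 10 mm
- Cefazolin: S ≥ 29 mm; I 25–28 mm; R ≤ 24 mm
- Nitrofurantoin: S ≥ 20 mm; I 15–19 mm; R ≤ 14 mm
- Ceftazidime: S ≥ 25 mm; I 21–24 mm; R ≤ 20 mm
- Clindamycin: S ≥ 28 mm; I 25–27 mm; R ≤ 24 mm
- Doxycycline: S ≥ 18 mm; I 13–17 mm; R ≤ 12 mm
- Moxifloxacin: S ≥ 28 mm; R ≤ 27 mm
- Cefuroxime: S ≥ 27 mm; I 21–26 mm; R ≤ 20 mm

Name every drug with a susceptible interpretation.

Tigecycline 30 mm: ≥ 25 mm ⇒ susceptible
Chloramphenicol 10 mm: ≤ 10 mm ⇒ R
Cefazolin (24 mm) ≤ 24 mm → Resistant
Nitrofurantoin (17 mm) in 15–19 mm — I
Ceftazidime (19 mm) ≤ 20 mm — resistant
Clindamycin: 28 mm is ≥ 28 mm — susceptible
Doxycycline (18 mm) ≥ 18 mm — Susceptible
Moxifloxacin (30 mm) ≥ 28 mm → susceptible
Cefuroxime: 19 mm is ≤ 20 mm → Resistant

tigecycline, clindamycin, doxycycline, moxifloxacin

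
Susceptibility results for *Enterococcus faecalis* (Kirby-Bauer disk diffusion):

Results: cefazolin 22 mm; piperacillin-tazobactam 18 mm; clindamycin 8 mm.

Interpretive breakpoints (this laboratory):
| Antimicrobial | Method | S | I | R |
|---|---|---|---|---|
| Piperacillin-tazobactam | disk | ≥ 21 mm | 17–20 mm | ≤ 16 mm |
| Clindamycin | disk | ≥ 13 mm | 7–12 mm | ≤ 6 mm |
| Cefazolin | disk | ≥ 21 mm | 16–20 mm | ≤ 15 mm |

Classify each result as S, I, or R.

S, I, I

Cefazolin 22 mm: ≥ 21 mm — S
Piperacillin-tazobactam (18 mm) in 17–20 mm — Intermediate
Clindamycin 8 mm: in 7–12 mm → intermediate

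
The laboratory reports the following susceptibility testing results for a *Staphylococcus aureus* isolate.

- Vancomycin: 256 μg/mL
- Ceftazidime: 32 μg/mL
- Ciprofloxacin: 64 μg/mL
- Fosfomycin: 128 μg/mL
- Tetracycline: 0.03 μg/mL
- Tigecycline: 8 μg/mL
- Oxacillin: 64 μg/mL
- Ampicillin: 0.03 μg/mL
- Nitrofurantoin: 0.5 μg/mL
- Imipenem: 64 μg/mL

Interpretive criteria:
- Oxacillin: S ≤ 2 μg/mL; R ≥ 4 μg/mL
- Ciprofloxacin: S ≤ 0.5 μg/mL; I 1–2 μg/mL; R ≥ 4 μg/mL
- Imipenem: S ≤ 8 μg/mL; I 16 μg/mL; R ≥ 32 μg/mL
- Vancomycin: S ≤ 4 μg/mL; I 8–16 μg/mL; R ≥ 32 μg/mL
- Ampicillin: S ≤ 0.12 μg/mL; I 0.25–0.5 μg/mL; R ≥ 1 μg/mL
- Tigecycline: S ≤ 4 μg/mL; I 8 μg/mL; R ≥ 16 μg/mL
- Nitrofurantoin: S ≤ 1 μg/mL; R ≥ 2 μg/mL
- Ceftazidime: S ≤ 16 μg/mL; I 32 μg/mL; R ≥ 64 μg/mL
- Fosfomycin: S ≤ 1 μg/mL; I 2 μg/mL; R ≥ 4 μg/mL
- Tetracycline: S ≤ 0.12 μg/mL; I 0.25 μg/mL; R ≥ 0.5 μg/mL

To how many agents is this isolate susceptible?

Vancomycin (256 μg/mL) ≥ 32 μg/mL ⇒ R
Ceftazidime (32 μg/mL) = 32 μg/mL ⇒ Intermediate
Ciprofloxacin 64 μg/mL: ≥ 4 μg/mL — R
Fosfomycin: 128 μg/mL is ≥ 4 μg/mL — R
Tetracycline 0.03 μg/mL: ≤ 0.12 μg/mL → Susceptible
Tigecycline (8 μg/mL) = 8 μg/mL → Intermediate
Oxacillin 64 μg/mL: ≥ 4 μg/mL — resistant
Ampicillin 0.03 μg/mL: ≤ 0.12 μg/mL ⇒ Susceptible
Nitrofurantoin: 0.5 μg/mL is ≤ 1 μg/mL — S
Imipenem (64 μg/mL) ≥ 32 μg/mL ⇒ resistant
Susceptible: 3

3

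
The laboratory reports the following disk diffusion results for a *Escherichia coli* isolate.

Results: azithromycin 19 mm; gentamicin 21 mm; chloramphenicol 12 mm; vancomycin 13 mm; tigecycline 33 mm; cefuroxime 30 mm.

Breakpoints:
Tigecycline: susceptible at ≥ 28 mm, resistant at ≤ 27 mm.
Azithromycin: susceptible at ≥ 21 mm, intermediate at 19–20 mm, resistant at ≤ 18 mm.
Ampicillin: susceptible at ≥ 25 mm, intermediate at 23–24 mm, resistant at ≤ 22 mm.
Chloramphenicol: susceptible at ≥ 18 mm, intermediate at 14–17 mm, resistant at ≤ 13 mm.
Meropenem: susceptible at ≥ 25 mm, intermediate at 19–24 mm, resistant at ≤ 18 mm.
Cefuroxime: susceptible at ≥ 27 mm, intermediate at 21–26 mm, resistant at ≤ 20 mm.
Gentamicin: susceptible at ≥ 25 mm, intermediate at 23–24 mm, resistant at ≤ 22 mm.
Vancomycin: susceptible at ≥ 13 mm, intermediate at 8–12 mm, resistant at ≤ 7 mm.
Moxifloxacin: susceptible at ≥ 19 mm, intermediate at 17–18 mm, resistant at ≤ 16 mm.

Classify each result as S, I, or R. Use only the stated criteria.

Azithromycin (19 mm) in 19–20 mm → Intermediate
Gentamicin: 21 mm is ≤ 22 mm → R
Chloramphenicol 12 mm: ≤ 13 mm → Resistant
Vancomycin: 13 mm is ≥ 13 mm ⇒ susceptible
Tigecycline: 33 mm is ≥ 28 mm — Susceptible
Cefuroxime: 30 mm is ≥ 27 mm — Susceptible

I, R, R, S, S, S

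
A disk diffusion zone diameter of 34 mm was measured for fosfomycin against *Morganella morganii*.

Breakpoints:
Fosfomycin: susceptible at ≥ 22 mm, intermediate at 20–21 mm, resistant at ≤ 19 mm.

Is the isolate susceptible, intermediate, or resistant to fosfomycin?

S

Fosfomycin (34 mm) ≥ 22 mm → S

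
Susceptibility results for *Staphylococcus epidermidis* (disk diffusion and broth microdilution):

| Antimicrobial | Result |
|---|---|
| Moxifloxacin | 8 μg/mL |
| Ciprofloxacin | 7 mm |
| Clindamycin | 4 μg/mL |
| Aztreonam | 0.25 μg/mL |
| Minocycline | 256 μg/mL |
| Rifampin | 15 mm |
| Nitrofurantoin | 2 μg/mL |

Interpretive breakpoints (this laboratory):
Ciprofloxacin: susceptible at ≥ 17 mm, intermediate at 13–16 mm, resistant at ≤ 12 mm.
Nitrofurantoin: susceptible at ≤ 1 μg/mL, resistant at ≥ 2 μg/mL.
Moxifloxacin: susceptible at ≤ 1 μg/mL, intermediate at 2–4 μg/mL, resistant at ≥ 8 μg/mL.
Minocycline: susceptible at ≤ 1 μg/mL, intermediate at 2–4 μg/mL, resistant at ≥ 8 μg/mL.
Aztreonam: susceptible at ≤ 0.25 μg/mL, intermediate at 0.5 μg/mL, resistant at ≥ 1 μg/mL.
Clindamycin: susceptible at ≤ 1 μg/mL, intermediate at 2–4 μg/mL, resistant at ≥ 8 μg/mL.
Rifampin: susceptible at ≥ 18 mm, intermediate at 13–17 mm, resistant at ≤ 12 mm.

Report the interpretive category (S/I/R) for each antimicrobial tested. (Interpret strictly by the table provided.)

Moxifloxacin (8 μg/mL) ≥ 8 μg/mL ⇒ resistant
Ciprofloxacin (7 mm) ≤ 12 mm ⇒ Resistant
Clindamycin: 4 μg/mL is in 2–4 μg/mL → intermediate
Aztreonam: 0.25 μg/mL is ≤ 0.25 μg/mL → Susceptible
Minocycline 256 μg/mL: ≥ 8 μg/mL → R
Rifampin (15 mm) in 13–17 mm — I
Nitrofurantoin: 2 μg/mL is ≥ 2 μg/mL → R

R, R, I, S, R, I, R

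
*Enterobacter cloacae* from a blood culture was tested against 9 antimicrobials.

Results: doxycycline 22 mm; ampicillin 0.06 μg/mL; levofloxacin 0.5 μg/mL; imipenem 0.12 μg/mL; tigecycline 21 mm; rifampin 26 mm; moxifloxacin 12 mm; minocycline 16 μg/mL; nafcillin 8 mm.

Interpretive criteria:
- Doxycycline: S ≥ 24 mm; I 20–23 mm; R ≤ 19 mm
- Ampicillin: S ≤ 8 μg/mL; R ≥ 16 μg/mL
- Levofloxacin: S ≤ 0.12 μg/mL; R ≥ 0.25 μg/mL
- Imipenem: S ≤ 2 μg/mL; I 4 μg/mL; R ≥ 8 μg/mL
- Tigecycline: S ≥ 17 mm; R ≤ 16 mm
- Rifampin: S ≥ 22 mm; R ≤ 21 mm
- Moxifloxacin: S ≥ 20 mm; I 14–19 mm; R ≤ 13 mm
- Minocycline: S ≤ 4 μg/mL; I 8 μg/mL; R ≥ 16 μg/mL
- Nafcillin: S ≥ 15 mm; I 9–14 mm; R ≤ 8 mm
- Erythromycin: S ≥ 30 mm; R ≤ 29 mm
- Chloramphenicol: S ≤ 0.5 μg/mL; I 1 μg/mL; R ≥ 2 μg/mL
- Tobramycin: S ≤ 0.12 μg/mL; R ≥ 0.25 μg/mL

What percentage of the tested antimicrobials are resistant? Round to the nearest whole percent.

Doxycycline (22 mm) in 20–23 mm ⇒ I
Ampicillin 0.06 μg/mL: ≤ 8 μg/mL ⇒ S
Levofloxacin: 0.5 μg/mL is ≥ 0.25 μg/mL → R
Imipenem: 0.12 μg/mL is ≤ 2 μg/mL ⇒ S
Tigecycline: 21 mm is ≥ 17 mm — S
Rifampin (26 mm) ≥ 22 mm ⇒ susceptible
Moxifloxacin (12 mm) ≤ 13 mm ⇒ R
Minocycline: 16 μg/mL is ≥ 16 μg/mL → Resistant
Nafcillin: 8 mm is ≤ 8 mm — R
Resistant: 4/9

44%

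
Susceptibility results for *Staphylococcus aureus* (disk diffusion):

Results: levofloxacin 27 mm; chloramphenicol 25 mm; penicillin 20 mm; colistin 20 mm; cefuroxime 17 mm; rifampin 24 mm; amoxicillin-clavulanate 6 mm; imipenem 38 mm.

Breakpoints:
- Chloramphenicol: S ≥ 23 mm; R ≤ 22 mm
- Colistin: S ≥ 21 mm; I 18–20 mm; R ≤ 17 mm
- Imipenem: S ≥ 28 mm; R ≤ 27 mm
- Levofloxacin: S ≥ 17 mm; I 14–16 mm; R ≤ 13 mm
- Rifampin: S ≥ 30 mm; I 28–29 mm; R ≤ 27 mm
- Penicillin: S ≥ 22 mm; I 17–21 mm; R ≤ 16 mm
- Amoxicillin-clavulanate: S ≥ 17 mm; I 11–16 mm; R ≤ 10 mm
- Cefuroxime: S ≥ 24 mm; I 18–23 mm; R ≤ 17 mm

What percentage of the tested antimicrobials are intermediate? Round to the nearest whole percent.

Levofloxacin: 27 mm is ≥ 17 mm — S
Chloramphenicol 25 mm: ≥ 23 mm → S
Penicillin: 20 mm is in 17–21 mm — intermediate
Colistin 20 mm: in 18–20 mm → intermediate
Cefuroxime (17 mm) ≤ 17 mm — R
Rifampin (24 mm) ≤ 27 mm ⇒ R
Amoxicillin-clavulanate 6 mm: ≤ 10 mm — resistant
Imipenem 38 mm: ≥ 28 mm ⇒ S
Intermediate: 2/8

25%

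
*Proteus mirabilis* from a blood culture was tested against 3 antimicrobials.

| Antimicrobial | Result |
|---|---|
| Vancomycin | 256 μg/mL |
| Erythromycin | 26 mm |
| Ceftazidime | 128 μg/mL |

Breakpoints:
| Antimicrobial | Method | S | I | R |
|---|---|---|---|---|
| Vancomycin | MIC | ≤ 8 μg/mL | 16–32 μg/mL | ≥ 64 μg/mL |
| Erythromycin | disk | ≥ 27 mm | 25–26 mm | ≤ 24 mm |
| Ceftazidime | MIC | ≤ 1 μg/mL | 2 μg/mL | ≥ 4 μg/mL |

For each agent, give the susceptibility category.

R, I, R

Vancomycin: 256 μg/mL is ≥ 64 μg/mL ⇒ R
Erythromycin (26 mm) in 25–26 mm → intermediate
Ceftazidime: 128 μg/mL is ≥ 4 μg/mL ⇒ resistant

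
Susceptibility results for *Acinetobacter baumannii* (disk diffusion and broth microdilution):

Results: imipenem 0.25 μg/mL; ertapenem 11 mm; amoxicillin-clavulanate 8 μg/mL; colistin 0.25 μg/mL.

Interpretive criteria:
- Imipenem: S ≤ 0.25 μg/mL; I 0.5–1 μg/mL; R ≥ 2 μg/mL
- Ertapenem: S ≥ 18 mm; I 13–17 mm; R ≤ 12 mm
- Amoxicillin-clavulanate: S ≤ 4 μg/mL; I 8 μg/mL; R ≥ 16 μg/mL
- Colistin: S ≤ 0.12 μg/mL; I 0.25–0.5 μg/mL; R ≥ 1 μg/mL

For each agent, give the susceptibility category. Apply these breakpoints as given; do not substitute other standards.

Imipenem 0.25 μg/mL: ≤ 0.25 μg/mL — susceptible
Ertapenem 11 mm: ≤ 12 mm — Resistant
Amoxicillin-clavulanate: 8 μg/mL is = 8 μg/mL ⇒ Intermediate
Colistin 0.25 μg/mL: in 0.25–0.5 μg/mL ⇒ Intermediate

S, R, I, I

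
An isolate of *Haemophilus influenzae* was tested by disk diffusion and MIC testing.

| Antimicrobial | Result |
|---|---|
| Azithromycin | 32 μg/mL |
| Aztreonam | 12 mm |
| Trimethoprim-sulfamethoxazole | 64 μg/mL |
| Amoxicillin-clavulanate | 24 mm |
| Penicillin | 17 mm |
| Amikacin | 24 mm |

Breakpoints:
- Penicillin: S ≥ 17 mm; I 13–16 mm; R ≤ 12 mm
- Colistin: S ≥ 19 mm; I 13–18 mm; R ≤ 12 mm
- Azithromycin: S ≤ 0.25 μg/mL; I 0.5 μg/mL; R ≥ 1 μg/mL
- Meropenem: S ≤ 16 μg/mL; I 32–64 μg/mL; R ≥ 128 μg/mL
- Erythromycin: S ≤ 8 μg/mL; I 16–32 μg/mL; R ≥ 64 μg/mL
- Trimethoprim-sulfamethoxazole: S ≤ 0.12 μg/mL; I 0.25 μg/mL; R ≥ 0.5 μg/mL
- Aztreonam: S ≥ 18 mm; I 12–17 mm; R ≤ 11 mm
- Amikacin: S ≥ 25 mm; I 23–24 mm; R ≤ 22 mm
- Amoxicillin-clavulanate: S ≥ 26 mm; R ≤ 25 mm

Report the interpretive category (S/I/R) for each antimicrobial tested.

R, I, R, R, S, I

Azithromycin: 32 μg/mL is ≥ 1 μg/mL — resistant
Aztreonam: 12 mm is in 12–17 mm — intermediate
Trimethoprim-sulfamethoxazole 64 μg/mL: ≥ 0.5 μg/mL — R
Amoxicillin-clavulanate 24 mm: ≤ 25 mm → resistant
Penicillin 17 mm: ≥ 17 mm ⇒ Susceptible
Amikacin 24 mm: in 23–24 mm → I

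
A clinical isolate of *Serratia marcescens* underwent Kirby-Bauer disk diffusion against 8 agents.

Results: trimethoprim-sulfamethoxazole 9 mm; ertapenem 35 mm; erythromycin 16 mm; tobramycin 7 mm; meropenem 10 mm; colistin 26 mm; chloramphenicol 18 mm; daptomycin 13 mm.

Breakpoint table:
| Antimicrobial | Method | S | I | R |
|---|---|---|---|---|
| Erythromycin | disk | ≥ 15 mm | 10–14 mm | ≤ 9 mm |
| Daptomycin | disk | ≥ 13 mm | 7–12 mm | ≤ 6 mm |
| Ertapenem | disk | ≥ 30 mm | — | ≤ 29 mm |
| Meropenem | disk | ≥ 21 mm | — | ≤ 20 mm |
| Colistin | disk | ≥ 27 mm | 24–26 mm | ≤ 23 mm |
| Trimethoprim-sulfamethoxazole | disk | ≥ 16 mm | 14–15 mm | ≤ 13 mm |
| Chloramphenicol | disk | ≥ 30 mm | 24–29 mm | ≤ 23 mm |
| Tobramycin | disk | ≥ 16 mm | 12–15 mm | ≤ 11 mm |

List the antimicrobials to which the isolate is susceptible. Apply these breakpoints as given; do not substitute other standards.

ertapenem, erythromycin, daptomycin

Trimethoprim-sulfamethoxazole (9 mm) ≤ 13 mm — resistant
Ertapenem: 35 mm is ≥ 30 mm → S
Erythromycin: 16 mm is ≥ 15 mm ⇒ S
Tobramycin 7 mm: ≤ 11 mm — resistant
Meropenem (10 mm) ≤ 20 mm ⇒ Resistant
Colistin (26 mm) in 24–26 mm ⇒ I
Chloramphenicol (18 mm) ≤ 23 mm ⇒ R
Daptomycin 13 mm: ≥ 13 mm — Susceptible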